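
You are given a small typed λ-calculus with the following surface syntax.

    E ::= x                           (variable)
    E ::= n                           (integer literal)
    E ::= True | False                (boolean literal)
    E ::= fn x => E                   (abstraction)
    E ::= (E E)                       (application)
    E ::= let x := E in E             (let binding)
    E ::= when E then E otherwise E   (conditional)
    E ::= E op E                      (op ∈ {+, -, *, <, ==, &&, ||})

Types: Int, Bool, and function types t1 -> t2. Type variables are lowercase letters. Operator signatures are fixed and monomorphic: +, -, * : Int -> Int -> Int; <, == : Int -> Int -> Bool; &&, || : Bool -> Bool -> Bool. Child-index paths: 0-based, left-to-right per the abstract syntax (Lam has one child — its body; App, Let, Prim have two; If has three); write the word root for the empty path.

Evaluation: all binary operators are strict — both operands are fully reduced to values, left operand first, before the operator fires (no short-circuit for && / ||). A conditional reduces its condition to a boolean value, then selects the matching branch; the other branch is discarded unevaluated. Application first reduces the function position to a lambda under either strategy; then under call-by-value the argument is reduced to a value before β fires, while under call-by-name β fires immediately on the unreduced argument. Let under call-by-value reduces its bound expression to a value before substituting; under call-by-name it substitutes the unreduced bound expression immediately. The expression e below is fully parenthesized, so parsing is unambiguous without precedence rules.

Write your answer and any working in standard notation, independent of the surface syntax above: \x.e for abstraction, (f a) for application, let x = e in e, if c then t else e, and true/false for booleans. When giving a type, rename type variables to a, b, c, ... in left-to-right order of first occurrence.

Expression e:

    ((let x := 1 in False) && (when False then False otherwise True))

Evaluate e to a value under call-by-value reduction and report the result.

Answer: false

Trace:
step 0: ((let x = 1 in false) && (if false then false else true))
step 1: [let@0] (false && (if false then false else true))
step 2: [if@1] (false && true)
step 3: [delta@root] false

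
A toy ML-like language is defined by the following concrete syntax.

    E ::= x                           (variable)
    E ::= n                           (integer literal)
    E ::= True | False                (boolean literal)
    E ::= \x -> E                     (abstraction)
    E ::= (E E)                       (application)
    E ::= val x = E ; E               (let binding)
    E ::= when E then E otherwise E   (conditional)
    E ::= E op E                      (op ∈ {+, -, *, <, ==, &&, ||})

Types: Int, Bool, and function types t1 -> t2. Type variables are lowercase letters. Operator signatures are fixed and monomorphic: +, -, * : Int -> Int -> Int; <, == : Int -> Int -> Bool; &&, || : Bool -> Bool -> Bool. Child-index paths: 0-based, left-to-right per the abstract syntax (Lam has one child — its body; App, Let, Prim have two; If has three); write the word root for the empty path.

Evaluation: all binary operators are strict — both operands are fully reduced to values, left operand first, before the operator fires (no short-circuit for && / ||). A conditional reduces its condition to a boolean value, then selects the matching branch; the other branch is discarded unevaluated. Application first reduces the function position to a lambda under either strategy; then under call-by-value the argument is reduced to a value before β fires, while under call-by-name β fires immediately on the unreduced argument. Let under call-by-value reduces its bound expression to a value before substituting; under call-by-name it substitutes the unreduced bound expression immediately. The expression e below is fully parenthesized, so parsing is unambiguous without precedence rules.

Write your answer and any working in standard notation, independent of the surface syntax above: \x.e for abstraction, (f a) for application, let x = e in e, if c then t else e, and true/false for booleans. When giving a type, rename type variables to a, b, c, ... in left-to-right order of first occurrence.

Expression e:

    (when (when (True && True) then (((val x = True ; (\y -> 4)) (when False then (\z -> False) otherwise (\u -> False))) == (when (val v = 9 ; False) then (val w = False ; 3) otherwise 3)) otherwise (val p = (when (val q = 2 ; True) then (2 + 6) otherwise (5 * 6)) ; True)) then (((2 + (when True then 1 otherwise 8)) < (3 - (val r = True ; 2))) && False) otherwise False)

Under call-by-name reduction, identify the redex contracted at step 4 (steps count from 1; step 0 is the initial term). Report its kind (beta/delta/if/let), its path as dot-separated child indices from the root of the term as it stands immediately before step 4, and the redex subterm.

Answer: beta at 0.0 : ((\y.4) (if false then (\z.false) else (\u.false)))

Trace:
step 0: (if (if (true && true) then (((let x = true in (\y.4)) (if false then (\z.false) else (\u.false))) == (if (let v = 9 in false) then (let w = false in 3) else 3)) else (let p = (if (let q = 2 in true) then (2 + 6) else (5 * 6)) in true)) then (((2 + (if true then 1 else 8)) < (3 - (let r = true in 2))) && false) else false)
step 1: [delta@0.0] (if (if true then (((let x = true in (\y.4)) (if false then (\z.false) else (\u.false))) == (if (let v = 9 in false) then (let w = false in 3) else 3)) else (let p = (if (let q = 2 in true) then (2 + 6) else (5 * 6)) in true)) then (((2 + (if true then 1 else 8)) < (3 - (let r = true in 2))) && false) else false)
step 2: [if@0] (if (((let x = true in (\y.4)) (if false then (\z.false) else (\u.false))) == (if (let v = 9 in false) then (let w = false in 3) else 3)) then (((2 + (if true then 1 else 8)) < (3 - (let r = true in 2))) && false) else false)
step 3: [let@0.0.0] (if (((\y.4) (if false then (\z.false) else (\u.false))) == (if (let v = 9 in false) then (let w = false in 3) else 3)) then (((2 + (if true then 1 else 8)) < (3 - (let r = true in 2))) && false) else false)
step 4: [beta@0.0] (if (4 == (if (let v = 9 in false) then (let w = false in 3) else 3)) then (((2 + (if true then 1 else 8)) < (3 - (let r = true in 2))) && false) else false)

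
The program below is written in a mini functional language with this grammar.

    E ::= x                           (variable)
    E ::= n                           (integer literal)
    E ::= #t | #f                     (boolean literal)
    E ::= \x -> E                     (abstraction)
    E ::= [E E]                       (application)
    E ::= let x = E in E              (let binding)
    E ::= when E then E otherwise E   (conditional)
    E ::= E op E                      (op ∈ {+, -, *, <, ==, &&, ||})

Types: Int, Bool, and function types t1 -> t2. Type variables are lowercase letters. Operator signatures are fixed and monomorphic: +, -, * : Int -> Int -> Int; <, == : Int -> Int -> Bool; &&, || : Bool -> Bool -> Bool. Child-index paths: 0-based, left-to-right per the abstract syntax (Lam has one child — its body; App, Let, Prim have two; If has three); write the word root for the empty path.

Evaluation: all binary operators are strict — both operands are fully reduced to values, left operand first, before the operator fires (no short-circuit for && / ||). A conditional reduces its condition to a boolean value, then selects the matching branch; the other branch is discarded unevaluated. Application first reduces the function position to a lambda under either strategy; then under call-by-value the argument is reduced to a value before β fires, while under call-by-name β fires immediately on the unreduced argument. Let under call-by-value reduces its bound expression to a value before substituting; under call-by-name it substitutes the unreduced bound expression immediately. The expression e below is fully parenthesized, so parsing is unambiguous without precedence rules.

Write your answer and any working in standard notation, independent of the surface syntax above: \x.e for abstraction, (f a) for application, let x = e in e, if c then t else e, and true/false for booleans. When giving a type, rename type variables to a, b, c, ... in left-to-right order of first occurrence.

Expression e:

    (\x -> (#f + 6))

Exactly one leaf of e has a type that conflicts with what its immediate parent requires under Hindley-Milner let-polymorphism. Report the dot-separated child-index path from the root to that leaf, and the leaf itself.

Working:
  unify Bool ~ Int
  FAIL: mismatch Bool ~ Int

Answer: 0.0 : false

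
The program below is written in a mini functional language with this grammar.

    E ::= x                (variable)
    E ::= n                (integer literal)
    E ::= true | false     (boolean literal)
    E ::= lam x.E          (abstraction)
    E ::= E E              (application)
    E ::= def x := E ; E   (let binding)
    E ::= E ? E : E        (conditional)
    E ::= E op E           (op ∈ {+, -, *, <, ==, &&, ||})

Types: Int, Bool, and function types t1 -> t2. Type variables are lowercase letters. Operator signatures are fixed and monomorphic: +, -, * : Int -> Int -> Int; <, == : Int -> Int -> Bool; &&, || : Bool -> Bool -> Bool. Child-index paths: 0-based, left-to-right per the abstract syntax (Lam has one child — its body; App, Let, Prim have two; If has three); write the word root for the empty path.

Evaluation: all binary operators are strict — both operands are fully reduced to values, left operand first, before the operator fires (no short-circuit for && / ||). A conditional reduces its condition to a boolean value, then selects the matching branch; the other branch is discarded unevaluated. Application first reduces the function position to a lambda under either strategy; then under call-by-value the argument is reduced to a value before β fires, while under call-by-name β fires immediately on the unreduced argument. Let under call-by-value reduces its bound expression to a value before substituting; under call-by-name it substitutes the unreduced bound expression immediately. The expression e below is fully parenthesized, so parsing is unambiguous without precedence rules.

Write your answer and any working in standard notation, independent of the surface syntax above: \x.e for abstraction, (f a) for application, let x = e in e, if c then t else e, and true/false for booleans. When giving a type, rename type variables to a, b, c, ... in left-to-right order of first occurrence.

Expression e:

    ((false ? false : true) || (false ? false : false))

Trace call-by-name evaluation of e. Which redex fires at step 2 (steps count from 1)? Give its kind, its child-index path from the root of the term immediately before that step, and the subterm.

Answer: if at 1 : (if false then false else false)

Derivation:
step 0: ((if false then false else true) || (if false then false else false))
step 1: [if@0] (true || (if false then false else false))
step 2: [if@1] (true || false)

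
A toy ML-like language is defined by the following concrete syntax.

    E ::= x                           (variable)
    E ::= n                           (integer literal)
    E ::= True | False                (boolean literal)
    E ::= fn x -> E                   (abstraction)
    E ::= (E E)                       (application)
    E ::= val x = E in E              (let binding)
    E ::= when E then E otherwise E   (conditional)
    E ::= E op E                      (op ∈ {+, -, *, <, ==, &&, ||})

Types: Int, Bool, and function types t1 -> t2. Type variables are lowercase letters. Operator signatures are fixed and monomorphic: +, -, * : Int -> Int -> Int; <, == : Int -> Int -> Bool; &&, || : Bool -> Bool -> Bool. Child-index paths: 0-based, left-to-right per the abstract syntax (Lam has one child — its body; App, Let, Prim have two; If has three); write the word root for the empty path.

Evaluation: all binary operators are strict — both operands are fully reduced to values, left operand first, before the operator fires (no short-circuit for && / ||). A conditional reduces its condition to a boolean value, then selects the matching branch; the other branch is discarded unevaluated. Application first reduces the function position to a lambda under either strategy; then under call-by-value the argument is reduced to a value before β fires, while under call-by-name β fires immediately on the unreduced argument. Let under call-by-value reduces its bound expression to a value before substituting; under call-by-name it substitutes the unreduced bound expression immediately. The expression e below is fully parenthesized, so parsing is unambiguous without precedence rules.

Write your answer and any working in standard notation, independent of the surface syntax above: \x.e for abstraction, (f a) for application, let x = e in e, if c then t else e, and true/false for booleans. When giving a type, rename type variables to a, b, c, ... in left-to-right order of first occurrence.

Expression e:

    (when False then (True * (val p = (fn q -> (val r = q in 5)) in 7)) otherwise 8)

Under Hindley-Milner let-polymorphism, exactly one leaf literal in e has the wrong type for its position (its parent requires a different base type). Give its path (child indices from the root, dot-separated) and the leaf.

Answer: 1.0 : true

Trace:
  unify Bool ~ Bool
  unify Bool ~ Int
  FAIL: mismatch Bool ~ Int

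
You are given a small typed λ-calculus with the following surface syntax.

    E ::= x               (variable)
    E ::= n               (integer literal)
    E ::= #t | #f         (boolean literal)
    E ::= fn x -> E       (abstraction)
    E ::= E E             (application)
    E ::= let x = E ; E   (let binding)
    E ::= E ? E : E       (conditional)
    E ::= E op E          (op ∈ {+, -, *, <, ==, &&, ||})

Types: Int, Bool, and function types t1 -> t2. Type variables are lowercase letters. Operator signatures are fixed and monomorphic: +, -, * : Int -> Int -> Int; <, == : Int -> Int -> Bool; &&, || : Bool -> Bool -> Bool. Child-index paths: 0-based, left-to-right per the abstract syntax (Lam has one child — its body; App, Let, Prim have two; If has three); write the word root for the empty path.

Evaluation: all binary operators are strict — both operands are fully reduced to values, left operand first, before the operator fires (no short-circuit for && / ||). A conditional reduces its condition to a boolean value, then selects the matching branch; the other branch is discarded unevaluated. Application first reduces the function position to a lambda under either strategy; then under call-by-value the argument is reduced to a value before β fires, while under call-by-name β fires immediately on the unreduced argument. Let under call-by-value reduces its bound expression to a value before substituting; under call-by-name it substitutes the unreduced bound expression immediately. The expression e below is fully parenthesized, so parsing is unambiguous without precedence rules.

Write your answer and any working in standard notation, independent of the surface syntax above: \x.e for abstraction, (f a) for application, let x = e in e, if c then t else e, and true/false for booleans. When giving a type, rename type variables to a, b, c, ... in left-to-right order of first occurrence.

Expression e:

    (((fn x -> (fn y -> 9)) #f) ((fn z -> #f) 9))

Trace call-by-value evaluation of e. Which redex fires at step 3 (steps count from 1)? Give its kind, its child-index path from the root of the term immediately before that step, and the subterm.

Trace:
step 0: (((\x.(\y.9)) false) ((\z.false) 9))
step 1: [beta@0] ((\y.9) ((\z.false) 9))
step 2: [beta@1] ((\y.9) false)
step 3: [beta@root] 9

Answer: beta at root : ((\y.9) false)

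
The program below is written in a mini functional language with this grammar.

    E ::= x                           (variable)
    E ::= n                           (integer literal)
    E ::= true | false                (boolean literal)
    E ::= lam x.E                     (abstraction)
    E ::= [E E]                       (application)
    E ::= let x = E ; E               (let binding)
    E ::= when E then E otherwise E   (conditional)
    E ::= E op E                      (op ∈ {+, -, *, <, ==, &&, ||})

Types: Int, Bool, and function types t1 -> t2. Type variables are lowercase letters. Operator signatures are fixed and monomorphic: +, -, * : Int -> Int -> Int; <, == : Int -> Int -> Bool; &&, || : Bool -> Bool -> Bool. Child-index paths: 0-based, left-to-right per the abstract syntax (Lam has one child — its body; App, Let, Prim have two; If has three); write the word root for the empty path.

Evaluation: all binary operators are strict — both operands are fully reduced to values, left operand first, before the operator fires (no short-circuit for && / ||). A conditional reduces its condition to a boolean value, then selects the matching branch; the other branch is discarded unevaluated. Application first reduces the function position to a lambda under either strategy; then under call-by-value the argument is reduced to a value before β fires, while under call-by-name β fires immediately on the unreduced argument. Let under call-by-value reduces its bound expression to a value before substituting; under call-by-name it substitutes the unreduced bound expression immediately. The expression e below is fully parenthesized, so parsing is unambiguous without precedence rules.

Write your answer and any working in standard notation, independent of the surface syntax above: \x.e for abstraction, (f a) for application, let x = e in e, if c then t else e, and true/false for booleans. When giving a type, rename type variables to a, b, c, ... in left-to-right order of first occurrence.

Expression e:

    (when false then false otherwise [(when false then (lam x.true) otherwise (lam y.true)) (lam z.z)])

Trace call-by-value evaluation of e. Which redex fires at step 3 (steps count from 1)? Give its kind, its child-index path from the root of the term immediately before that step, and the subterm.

Answer: beta at root : ((\y.true) (\z.z))

Working:
step 0: (if false then false else ((if false then (\x.true) else (\y.true)) (\z.z)))
step 1: [if@root] ((if false then (\x.true) else (\y.true)) (\z.z))
step 2: [if@0] ((\y.true) (\z.z))
step 3: [beta@root] true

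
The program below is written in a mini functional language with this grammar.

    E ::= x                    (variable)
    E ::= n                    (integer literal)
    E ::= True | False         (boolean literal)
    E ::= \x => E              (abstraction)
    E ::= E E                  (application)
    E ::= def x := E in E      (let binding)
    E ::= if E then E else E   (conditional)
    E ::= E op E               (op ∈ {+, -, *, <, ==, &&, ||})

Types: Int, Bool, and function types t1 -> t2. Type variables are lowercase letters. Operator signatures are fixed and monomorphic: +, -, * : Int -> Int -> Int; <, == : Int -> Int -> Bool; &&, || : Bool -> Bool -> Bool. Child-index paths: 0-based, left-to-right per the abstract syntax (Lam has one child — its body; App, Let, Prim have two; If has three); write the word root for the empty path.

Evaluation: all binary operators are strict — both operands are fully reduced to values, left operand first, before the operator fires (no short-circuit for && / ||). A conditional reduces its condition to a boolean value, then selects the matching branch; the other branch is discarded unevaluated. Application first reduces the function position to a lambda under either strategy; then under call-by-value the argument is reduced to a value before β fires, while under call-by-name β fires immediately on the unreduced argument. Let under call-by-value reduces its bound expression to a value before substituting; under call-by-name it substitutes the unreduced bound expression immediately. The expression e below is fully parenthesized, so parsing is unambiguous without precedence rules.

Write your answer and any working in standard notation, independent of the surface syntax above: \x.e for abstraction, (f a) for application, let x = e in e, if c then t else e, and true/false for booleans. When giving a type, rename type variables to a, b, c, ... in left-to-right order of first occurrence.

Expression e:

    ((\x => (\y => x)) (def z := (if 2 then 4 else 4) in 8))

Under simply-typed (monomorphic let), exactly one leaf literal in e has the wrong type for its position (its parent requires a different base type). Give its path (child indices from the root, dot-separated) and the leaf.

Answer: 1.0.0 : 2

Derivation:
x : a
\y._ : b -> a
\x._ : a -> b -> a
  unify Int ~ Bool
  FAIL: mismatch Int ~ Bool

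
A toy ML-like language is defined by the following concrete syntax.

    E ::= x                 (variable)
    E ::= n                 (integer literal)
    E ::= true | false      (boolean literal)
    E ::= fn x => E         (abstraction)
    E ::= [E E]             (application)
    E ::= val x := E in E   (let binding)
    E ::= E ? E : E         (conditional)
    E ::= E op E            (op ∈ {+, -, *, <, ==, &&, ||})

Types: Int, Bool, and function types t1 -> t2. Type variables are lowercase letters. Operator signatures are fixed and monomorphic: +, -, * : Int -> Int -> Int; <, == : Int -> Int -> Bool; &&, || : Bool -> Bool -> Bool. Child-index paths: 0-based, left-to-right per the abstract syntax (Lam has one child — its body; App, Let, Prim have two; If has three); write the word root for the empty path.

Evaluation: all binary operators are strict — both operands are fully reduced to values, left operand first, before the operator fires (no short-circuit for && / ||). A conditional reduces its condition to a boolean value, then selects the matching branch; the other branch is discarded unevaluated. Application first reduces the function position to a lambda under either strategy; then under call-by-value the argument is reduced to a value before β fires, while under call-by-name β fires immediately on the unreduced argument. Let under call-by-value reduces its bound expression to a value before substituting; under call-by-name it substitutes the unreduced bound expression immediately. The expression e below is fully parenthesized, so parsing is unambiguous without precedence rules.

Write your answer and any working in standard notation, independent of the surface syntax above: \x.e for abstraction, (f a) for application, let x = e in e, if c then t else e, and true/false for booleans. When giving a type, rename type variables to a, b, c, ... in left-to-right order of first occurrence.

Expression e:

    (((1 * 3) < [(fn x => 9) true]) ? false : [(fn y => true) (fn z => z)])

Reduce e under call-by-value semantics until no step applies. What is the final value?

Answer: false

Derivation:
step 0: (if ((1 * 3) < ((\x.9) true)) then false else ((\y.true) (\z.z)))
step 1: [delta@0.0] (if (3 < ((\x.9) true)) then false else ((\y.true) (\z.z)))
step 2: [beta@0.1] (if (3 < 9) then false else ((\y.true) (\z.z)))
step 3: [delta@0] (if true then false else ((\y.true) (\z.z)))
step 4: [if@root] false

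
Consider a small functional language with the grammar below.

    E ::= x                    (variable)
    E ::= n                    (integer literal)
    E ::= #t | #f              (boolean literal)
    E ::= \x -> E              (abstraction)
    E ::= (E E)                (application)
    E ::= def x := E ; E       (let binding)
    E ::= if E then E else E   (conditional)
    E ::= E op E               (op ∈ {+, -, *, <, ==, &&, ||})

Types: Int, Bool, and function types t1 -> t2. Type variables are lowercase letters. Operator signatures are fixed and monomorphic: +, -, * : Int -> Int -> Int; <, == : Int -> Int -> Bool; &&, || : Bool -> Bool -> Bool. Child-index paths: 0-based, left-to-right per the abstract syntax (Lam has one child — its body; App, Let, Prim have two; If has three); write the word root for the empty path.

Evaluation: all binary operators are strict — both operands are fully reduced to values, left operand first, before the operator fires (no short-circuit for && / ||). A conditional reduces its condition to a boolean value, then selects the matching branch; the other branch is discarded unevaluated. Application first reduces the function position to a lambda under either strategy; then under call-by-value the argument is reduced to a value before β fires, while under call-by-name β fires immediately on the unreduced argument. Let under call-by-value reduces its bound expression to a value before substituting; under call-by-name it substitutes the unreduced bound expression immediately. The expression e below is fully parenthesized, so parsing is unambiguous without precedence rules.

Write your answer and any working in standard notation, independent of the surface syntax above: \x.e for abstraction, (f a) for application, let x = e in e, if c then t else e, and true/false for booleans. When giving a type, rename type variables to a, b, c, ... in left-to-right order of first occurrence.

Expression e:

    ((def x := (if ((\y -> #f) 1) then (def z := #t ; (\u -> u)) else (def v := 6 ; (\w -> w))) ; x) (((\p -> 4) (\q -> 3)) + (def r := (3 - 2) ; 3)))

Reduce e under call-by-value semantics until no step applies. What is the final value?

Answer: 7

Derivation:
step 0: ((let x = (if ((\y.false) 1) then (let z = true in (\u.u)) else (let v = 6 in (\w.w))) in x) (((\p.4) (\q.3)) + (let r = (3 - 2) in 3)))
step 1: [beta@0.0.0] ((let x = (if false then (let z = true in (\u.u)) else (let v = 6 in (\w.w))) in x) (((\p.4) (\q.3)) + (let r = (3 - 2) in 3)))
step 2: [if@0.0] ((let x = (let v = 6 in (\w.w)) in x) (((\p.4) (\q.3)) + (let r = (3 - 2) in 3)))
step 3: [let@0.0] ((let x = (\w.w) in x) (((\p.4) (\q.3)) + (let r = (3 - 2) in 3)))
step 4: [let@0] ((\w.w) (((\p.4) (\q.3)) + (let r = (3 - 2) in 3)))
step 5: [beta@1.0] ((\w.w) (4 + (let r = (3 - 2) in 3)))
step 6: [delta@1.1.0] ((\w.w) (4 + (let r = 1 in 3)))
step 7: [let@1.1] ((\w.w) (4 + 3))
step 8: [delta@1] ((\w.w) 7)
step 9: [beta@root] 7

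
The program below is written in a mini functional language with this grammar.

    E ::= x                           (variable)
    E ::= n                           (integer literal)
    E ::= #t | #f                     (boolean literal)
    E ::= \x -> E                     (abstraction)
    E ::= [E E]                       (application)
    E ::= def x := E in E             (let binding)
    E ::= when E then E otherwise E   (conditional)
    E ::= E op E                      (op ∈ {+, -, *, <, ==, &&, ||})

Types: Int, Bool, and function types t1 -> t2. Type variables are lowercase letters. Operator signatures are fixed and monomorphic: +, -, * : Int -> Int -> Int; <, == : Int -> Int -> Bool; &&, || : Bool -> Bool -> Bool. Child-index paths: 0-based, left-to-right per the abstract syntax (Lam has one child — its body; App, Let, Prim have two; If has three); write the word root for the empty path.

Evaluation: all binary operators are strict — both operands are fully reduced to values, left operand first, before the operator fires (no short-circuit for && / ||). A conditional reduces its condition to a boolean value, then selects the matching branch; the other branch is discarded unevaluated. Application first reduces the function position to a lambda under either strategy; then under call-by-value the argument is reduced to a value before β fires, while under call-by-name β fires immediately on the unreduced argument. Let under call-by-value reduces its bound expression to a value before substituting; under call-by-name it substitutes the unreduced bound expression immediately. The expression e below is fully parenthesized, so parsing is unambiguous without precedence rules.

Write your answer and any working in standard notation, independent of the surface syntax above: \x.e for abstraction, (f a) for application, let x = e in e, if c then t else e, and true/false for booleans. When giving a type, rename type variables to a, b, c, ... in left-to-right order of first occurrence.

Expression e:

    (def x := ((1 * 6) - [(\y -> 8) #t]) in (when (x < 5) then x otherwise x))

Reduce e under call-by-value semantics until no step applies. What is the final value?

Working:
step 0: (let x = ((1 * 6) - ((\y.8) true)) in (if (x < 5) then x else x))
step 1: [delta@0.0] (let x = (6 - ((\y.8) true)) in (if (x < 5) then x else x))
step 2: [beta@0.1] (let x = (6 - 8) in (if (x < 5) then x else x))
step 3: [delta@0] (let x = -2 in (if (x < 5) then x else x))
step 4: [let@root] (if (-2 < 5) then -2 else -2)
step 5: [delta@0] (if true then -2 else -2)
step 6: [if@root] -2

Answer: -2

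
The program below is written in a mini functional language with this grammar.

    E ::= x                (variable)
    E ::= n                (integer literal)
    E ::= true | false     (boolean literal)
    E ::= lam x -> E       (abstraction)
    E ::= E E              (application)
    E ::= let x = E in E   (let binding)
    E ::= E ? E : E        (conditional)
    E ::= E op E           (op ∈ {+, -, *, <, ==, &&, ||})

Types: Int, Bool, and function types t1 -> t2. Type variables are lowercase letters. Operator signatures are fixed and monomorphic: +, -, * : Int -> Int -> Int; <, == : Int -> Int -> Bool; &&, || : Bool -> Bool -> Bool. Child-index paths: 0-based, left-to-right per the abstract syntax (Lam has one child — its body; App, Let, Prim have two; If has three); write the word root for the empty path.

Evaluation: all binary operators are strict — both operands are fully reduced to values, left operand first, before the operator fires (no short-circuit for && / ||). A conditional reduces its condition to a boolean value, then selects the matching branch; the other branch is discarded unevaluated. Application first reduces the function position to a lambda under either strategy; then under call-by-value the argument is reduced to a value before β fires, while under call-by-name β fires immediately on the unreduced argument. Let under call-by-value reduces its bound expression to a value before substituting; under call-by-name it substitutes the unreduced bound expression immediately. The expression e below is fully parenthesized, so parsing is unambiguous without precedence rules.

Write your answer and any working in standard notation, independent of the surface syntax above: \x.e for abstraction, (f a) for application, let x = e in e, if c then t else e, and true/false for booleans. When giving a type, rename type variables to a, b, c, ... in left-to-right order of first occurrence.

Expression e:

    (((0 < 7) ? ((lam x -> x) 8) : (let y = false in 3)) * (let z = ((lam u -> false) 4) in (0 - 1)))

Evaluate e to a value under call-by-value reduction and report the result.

Working:
step 0: ((if (0 < 7) then ((\x.x) 8) else (let y = false in 3)) * (let z = ((\u.false) 4) in (0 - 1)))
step 1: [delta@0.0] ((if true then ((\x.x) 8) else (let y = false in 3)) * (let z = ((\u.false) 4) in (0 - 1)))
step 2: [if@0] (((\x.x) 8) * (let z = ((\u.false) 4) in (0 - 1)))
step 3: [beta@0] (8 * (let z = ((\u.false) 4) in (0 - 1)))
step 4: [beta@1.0] (8 * (let z = false in (0 - 1)))
step 5: [let@1] (8 * (0 - 1))
step 6: [delta@1] (8 * -1)
step 7: [delta@root] -8

Answer: -8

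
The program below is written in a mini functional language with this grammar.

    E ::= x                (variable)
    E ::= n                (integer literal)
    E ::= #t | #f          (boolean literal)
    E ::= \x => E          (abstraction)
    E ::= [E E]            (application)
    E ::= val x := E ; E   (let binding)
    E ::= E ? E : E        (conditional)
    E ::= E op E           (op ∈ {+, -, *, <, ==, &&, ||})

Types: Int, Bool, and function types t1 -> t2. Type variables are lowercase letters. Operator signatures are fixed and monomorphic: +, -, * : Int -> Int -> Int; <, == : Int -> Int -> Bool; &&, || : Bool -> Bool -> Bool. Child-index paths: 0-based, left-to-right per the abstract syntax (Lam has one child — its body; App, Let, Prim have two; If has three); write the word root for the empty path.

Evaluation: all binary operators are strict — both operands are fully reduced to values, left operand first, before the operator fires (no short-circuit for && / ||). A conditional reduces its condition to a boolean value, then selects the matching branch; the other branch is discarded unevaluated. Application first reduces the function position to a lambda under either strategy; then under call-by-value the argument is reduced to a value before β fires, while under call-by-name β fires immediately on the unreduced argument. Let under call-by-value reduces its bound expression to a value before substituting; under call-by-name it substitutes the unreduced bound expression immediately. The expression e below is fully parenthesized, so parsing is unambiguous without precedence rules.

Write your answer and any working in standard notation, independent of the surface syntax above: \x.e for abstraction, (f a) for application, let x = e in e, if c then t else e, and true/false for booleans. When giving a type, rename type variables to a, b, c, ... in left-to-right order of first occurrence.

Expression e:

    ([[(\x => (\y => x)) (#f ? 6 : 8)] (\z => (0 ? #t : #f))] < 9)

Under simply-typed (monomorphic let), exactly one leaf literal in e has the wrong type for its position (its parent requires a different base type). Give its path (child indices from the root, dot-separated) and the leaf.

Answer: 0.1.0.0 : 0

Trace:
x : a
\y._ : b -> a
\x._ : a -> b -> a
  unify Bool ~ Bool
  unify Int ~ Int
  unify a -> b -> a ~ Int -> c
  unify a ~ Int
  unify b -> Int ~ c
_ _ : b -> Int
  unify Int ~ Bool
  FAIL: mismatch Int ~ Bool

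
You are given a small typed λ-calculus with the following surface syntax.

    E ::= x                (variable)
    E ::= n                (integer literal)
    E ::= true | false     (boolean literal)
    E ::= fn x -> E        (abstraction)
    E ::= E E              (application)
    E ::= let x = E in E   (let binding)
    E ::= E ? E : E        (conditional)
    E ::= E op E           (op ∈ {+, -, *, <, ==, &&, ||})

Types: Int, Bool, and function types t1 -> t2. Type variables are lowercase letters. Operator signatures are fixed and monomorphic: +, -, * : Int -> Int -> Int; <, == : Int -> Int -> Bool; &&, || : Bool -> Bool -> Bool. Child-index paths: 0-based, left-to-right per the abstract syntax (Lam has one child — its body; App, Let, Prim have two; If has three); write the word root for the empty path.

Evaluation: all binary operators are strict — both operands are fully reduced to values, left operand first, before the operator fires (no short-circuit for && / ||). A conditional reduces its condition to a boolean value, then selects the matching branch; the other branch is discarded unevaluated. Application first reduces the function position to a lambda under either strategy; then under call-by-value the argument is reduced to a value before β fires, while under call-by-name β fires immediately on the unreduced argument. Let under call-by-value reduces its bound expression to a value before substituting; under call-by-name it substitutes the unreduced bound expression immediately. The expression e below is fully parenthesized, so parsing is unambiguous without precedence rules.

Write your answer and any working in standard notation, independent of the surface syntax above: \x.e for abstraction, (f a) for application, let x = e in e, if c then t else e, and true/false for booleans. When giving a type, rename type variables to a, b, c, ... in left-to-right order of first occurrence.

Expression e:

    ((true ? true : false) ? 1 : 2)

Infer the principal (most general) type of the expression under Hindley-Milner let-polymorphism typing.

Derivation:
  unify Bool ~ Bool
  unify Bool ~ Bool
  unify Bool ~ Bool
  unify Int ~ Int

Answer: Int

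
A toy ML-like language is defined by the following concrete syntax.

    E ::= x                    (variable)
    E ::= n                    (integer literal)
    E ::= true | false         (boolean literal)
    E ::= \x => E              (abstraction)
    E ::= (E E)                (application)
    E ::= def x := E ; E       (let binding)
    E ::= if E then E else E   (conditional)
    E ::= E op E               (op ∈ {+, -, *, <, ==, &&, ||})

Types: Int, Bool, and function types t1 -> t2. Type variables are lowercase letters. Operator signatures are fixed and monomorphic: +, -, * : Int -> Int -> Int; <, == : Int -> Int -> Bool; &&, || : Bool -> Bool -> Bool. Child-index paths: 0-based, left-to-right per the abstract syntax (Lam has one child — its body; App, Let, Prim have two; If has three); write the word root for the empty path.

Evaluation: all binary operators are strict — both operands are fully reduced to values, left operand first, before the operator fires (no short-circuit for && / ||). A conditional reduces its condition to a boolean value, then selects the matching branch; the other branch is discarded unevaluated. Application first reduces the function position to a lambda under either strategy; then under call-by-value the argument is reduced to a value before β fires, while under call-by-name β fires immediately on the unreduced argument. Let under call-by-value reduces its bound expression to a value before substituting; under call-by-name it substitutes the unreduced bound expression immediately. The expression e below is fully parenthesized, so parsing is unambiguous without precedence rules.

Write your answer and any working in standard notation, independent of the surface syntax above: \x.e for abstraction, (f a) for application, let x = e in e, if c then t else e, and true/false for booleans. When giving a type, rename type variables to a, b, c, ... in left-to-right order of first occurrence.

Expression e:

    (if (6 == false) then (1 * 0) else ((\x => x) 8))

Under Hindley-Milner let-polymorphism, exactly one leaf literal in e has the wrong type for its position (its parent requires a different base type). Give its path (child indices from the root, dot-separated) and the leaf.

Trace:
  unify Int ~ Int
  unify Bool ~ Int
  FAIL: mismatch Bool ~ Int

Answer: 0.1 : false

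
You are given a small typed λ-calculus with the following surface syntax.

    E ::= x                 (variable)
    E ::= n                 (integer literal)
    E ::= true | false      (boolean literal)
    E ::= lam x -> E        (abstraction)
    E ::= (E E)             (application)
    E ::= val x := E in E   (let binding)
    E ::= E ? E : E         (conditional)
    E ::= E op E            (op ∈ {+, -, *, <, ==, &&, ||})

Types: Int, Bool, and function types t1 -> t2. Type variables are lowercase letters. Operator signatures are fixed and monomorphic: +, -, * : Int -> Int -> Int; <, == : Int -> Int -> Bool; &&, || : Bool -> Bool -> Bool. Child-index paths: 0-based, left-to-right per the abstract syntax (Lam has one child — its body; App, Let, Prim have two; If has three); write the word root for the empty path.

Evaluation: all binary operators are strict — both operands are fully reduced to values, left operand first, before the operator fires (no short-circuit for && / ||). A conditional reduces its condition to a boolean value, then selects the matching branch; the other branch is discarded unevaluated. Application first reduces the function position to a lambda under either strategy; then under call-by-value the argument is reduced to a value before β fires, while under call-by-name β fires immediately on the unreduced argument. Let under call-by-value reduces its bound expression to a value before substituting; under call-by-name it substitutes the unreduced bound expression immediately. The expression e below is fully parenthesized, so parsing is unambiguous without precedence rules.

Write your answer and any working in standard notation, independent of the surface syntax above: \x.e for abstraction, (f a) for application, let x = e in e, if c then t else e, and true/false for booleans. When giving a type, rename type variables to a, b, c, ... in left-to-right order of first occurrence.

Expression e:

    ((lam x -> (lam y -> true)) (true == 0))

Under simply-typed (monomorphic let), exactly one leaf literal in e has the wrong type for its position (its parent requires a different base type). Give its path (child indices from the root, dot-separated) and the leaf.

Trace:
\y._ : b -> Bool
\x._ : a -> b -> Bool
  unify Bool ~ Int
  FAIL: mismatch Bool ~ Int

Answer: 1.0 : true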